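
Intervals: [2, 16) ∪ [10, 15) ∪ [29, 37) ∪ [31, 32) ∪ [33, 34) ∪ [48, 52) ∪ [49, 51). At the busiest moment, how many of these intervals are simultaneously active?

Sweep endpoints in order; track running count of active intervals.
Peak of 2 reached at 10.

2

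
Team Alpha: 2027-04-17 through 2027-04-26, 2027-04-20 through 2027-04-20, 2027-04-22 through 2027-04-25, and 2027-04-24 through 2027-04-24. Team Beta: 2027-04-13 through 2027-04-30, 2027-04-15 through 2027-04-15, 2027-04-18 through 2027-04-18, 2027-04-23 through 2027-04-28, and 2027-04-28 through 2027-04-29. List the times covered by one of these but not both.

2027-04-13 through 2027-04-16, 2027-04-27 through 2027-04-30

A, merged: 2027-04-17 through 2027-04-26.
B, merged: 2027-04-13 through 2027-04-30.
Only in the first: none.
Only in the second: 2027-04-13 through 2027-04-16, 2027-04-27 through 2027-04-30.
Together these are the periods covered by exactly one.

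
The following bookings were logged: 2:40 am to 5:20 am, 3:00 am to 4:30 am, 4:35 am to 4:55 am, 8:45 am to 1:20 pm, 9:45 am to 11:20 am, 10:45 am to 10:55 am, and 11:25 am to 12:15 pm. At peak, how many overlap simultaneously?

Sweep endpoints in order; track running count of active intervals.
Peak of 3 reached at 10:45 am.

3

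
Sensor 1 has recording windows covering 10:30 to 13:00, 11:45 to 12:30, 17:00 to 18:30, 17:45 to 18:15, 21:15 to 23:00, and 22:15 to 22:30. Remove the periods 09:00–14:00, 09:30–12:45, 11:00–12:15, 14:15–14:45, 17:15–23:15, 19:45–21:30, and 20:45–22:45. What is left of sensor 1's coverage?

A, merged: 10:30–13:00, 17:00–18:30, 21:15–23:00.
B, merged: 09:00–14:00, 14:15–14:45, 17:15–23:15.
10:30–13:00: fully covered by B → removed.
17:00–18:30 minus B → 17:00–17:15.
21:15–23:00: fully covered by B → removed.

17:00–17:15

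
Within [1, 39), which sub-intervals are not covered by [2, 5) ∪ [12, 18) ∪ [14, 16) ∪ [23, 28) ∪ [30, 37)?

After merging, the occupied span is [2, 5), [12, 18), [23, 28), [30, 37).
Uncovered inside [1, 39): [1, 2), [5, 12), [18, 23), [28, 30), [37, 39).

[1, 2) ∪ [5, 12) ∪ [18, 23) ∪ [28, 30) ∪ [37, 39)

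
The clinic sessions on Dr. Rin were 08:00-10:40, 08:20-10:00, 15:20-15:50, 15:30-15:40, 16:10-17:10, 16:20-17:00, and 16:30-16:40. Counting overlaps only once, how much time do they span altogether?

4 h 10 min

Merged: 08:00–10:40, 15:20–15:50, 16:10–17:10.
Lengths: 2 h 40 min + 30 min + 1 h = 4 h 10 min.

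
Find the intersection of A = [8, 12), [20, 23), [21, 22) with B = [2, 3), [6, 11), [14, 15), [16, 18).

[8, 11)

First set merges to [8, 12), [20, 23).
[8, 12) meets the second set on [8, 11).
[20, 23): no overlap with the second set.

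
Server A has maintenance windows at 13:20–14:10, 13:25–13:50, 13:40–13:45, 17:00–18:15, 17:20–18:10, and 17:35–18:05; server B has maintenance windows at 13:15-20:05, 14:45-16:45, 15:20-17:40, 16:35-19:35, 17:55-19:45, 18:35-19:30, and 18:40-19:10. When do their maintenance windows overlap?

13:20–14:10, 17:00–18:15

Merge the first list: 13:20–14:10, 17:00–18:15.
Merge the second list: 13:15–20:05.
13:20–14:10 meets the second set on 13:20–14:10.
17:00–18:15 meets the second set on 17:00–18:15.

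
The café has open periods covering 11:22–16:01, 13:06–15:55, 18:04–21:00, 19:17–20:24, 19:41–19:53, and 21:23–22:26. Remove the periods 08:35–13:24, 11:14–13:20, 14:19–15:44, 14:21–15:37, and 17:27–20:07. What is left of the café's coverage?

13:24–14:19, 15:44–16:01, 20:07–21:00, 21:23–22:26

A, merged: 11:22–16:01, 18:04–21:00, 21:23–22:26.
B, merged: 08:35–13:24, 14:19–15:44, 17:27–20:07.
11:22–16:01 \ B = 13:24–14:19, 15:44–16:01.
18:04–21:00 \ B = 20:07–21:00.
21:23–22:26: nothing removed.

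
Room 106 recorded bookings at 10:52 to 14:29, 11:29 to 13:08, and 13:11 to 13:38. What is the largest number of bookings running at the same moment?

At 11:29, 2 of the intervals are simultaneously active.
No point has more.

2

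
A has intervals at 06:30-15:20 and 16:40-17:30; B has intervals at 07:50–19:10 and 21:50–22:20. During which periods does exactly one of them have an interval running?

A but not B: 06:30–07:50.
B but not A: 15:20–16:40, 17:30–19:10, 21:50–22:20.
Combining gives A △ B.

06:30–07:50, 15:20–16:40, 17:30–19:10, 21:50–22:20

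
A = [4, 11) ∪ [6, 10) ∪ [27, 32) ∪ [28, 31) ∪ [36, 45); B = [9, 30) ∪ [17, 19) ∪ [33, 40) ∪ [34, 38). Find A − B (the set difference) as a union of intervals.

[4, 9) ∪ [30, 32) ∪ [40, 45)

Merge the first list: [4, 11), [27, 32), [36, 45).
Merge the second list: [9, 30), [33, 40).
[4, 11) with B removed leaves [4, 9).
[27, 32) with B removed leaves [30, 32).
[36, 45) with B removed leaves [40, 45).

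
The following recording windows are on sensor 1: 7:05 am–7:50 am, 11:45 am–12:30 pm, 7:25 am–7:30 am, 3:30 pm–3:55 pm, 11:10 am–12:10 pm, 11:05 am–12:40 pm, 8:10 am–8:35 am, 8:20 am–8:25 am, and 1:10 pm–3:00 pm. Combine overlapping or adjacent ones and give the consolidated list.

Sort by start: 7:05 am-7:50 am, 7:25 am-7:30 am, 8:10 am-8:35 am, 8:20 am-8:25 am, 11:05 am-12:40 pm, 11:10 am-12:10 pm, 11:45 am-12:30 pm, 1:10 pm-3:00 pm, 3:30 pm-3:55 pm.
7:25 am-7:30 am overlaps/touches 7:05 am-7:50 am → extend to 7:05 am-7:50 am.
8:10 am-8:35 am is disjoint → start new block.
8:20 am-8:25 am overlaps/touches 8:10 am-8:35 am → extend to 8:10 am-8:35 am.
11:05 am-12:40 pm is disjoint → start new block.
11:10 am-12:10 pm overlaps/touches 11:05 am-12:40 pm → extend to 11:05 am-12:40 pm.
11:45 am-12:30 pm overlaps/touches 11:05 am-12:40 pm → extend to 11:05 am-12:40 pm.
1:10 pm-3:00 pm is disjoint → start new block.
3:30 pm-3:55 pm is disjoint → start new block.

7:05 am-7:50 am, 8:10 am-8:35 am, 11:05 am-12:40 pm, 1:10 pm-3:00 pm, 3:30 pm-3:55 pm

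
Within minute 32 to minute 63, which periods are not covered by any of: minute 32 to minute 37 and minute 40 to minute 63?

minute 37 to minute 40

The merged coverage is minute 32 to minute 37, minute 40 to minute 63.
Complement within minute 32 to minute 63: minute 37 to minute 40.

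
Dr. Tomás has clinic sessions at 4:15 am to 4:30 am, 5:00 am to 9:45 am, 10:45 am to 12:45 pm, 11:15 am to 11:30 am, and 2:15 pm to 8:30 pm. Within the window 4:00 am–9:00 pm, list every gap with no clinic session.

After merging, the occupied span is 4:15 am-4:30 am, 5:00 am-9:45 am, 10:45 am-12:45 pm, 2:15 pm-8:30 pm.
Gaps within 4:00 am-9:00 pm: 4:00 am-4:15 am, 4:30 am-5:00 am, 9:45 am-10:45 am, 12:45 pm-2:15 pm, 8:30 pm-9:00 pm.

4:00 am-4:15 am, 4:30 am-5:00 am, 9:45 am-10:45 am, 12:45 pm-2:15 pm, 8:30 pm-9:00 pm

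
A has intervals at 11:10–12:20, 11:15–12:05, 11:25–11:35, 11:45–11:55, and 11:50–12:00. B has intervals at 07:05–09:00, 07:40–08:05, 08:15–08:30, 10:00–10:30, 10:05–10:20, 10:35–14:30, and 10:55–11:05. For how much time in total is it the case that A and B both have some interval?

Merge the first list: 11:10–12:20.
Merge the second list: 07:05–09:00, 10:00–10:30, 10:35–14:30.
A ∩ B = 11:10–12:20.
Total: 1 h 10 min.

1 h 10 min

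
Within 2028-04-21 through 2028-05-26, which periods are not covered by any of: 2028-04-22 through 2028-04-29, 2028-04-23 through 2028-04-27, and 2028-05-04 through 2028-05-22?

2028-04-21 through 2028-04-21, 2028-04-30 through 2028-05-03, 2028-05-23 through 2028-05-26

Covered (merged): 2028-04-22 through 2028-04-29, 2028-05-04 through 2028-05-22.
Uncovered inside 2028-04-21 through 2028-05-26: 2028-04-21 through 2028-04-21, 2028-04-30 through 2028-05-03, 2028-05-23 through 2028-05-26.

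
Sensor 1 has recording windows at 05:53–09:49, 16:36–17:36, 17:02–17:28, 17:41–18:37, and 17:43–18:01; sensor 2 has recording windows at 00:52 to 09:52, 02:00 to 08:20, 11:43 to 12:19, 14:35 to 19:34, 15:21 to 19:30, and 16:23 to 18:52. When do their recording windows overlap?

Merge the first list: 05:53–09:49, 16:36–17:36, 17:41–18:37.
Merge the second list: 00:52–09:52, 11:43–12:19, 14:35–19:34.
05:53–09:49 overlaps B on 05:53–09:49.
16:36–17:36 overlaps B on 16:36–17:36.
17:41–18:37 overlaps B on 17:41–18:37.

05:53–09:49, 16:36–17:36, 17:41–18:37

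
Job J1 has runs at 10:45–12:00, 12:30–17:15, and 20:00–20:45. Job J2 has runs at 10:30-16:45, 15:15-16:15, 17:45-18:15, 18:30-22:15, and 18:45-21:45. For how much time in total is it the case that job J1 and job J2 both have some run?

Merge the second list: 10:30–16:45, 17:45–18:15, 18:30–22:15.
A ∩ B = 10:45–12:00, 12:30–16:45, 20:00–20:45.
Total: 1 h 15 min + 4 h 15 min + 45 min = 6 h 15 min.

6 h 15 min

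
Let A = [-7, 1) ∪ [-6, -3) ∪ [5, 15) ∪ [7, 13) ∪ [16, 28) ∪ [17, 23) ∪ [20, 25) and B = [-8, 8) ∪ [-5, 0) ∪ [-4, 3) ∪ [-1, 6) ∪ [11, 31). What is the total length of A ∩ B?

27

First set merges to [-7, 1), [5, 15), [16, 28).
Second set merges to [-8, 8), [11, 31).
A ∩ B = [-7, 1), [5, 8), [11, 15), [16, 28).
Total: 8 + 3 + 4 + 12 = 27.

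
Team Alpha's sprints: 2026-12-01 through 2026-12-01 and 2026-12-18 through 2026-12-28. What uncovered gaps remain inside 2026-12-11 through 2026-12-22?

2026-12-11 through 2026-12-17

Covered (merged): 2026-12-01 through 2026-12-01, 2026-12-18 through 2026-12-28.
Uncovered inside 2026-12-11 through 2026-12-22: 2026-12-11 through 2026-12-17.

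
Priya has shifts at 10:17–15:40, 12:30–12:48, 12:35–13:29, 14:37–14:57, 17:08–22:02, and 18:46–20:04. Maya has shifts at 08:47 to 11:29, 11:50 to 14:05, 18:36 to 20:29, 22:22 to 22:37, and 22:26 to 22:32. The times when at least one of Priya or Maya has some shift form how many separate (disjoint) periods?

A, merged: 10:17–15:40, 17:08–22:02.
B, merged: 08:47–11:29, 11:50–14:05, 18:36–20:29, 22:22–22:37.
A ∪ B = 08:47–15:40, 17:08–22:02, 22:22–22:37.
That is 3 disjoint pieces.

3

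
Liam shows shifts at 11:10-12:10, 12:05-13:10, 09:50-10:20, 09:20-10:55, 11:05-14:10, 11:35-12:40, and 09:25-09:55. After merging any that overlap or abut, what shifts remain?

09:20–10:55, 11:05–14:10

Sort by start: 09:20–10:55, 09:25–09:55, 09:50–10:20, 11:05–14:10, 11:10–12:10, 11:35–12:40, 12:05–13:10.
09:25–09:55 overlaps/touches 09:20–10:55 → extend to 09:20–10:55.
09:50–10:20 overlaps/touches 09:20–10:55 → extend to 09:20–10:55.
11:05–14:10 is disjoint → start new block.
11:10–12:10 overlaps/touches 11:05–14:10 → extend to 11:05–14:10.
11:35–12:40 overlaps/touches 11:05–14:10 → extend to 11:05–14:10.
12:05–13:10 overlaps/touches 11:05–14:10 → extend to 11:05–14:10.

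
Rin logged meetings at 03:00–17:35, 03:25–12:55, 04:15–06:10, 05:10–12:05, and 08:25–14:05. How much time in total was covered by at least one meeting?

14 h 35 min

Merged: 03:00-17:35.
Length: 14 h 35 min.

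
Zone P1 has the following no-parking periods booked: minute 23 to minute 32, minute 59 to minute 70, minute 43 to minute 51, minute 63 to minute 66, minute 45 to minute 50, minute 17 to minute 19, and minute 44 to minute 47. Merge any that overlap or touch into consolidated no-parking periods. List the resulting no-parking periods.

minute 17 to minute 19, minute 23 to minute 32, minute 43 to minute 51, minute 59 to minute 70

Sort by start: minute 17 to minute 19, minute 23 to minute 32, minute 43 to minute 51, minute 44 to minute 47, minute 45 to minute 50, minute 59 to minute 70, minute 63 to minute 66.
minute 23 to minute 32 is disjoint → start new block.
minute 43 to minute 51 is disjoint → start new block.
minute 44 to minute 47 overlaps/touches minute 43 to minute 51 → extend to minute 43 to minute 51.
minute 45 to minute 50 overlaps/touches minute 43 to minute 51 → extend to minute 43 to minute 51.
minute 59 to minute 70 is disjoint → start new block.
minute 63 to minute 66 overlaps/touches minute 59 to minute 70 → extend to minute 59 to minute 70.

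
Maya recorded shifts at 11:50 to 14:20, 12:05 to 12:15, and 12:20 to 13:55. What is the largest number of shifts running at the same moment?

At 12:05, 2 of the intervals are simultaneously active.
No point has more.

2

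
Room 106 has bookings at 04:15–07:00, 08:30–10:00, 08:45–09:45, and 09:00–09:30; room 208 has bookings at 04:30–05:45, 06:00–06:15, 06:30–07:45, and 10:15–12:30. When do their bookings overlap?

04:30–05:45, 06:00–06:15, 06:30–07:00

First set merges to 04:15–07:00, 08:30–10:00.
04:15–07:00 ∩ B → 04:30–05:45, 06:00–06:15, 06:30–07:00.
08:30–10:00 meets no B interval.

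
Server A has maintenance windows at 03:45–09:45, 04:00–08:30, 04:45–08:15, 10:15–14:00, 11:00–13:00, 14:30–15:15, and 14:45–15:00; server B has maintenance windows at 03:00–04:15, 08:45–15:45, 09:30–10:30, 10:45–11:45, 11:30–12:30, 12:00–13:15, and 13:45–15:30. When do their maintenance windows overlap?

03:45–04:15, 08:45–09:45, 10:15–14:00, 14:30–15:15

First set merges to 03:45–09:45, 10:15–14:00, 14:30–15:15.
Second set merges to 03:00–04:15, 08:45–15:45.
03:45–09:45 ∩ B → 03:45–04:15, 08:45–09:45.
10:15–14:00 ∩ B → 10:15–14:00.
14:30–15:15 ∩ B → 14:30–15:15.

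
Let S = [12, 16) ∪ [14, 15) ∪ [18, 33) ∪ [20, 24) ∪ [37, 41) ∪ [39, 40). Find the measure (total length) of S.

Merged: [12, 16), [18, 33), [37, 41).
Lengths: 4 + 15 + 4 = 23.

23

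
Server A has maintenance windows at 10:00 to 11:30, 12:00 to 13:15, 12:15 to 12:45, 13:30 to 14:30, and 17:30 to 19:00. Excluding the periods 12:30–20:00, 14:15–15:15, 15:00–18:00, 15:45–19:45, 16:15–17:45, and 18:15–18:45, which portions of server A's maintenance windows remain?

First set merges to 10:00–11:30, 12:00–13:15, 13:30–14:30, 17:30–19:00.
Second set merges to 12:30–20:00.
10:00–11:30 is untouched.
12:00–13:15 with B removed leaves 12:00–12:30.
13:30–14:30 lies entirely inside B → drops out.
17:30–19:00 lies entirely inside B → drops out.

10:00–11:30, 12:00–12:30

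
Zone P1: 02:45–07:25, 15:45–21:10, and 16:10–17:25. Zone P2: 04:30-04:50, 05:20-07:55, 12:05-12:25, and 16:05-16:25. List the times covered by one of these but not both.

02:45-04:30, 04:50-05:20, 07:25-07:55, 12:05-12:25, 15:45-16:05, 16:25-21:10

A, merged: 02:45-07:25, 15:45-21:10.
Only in the first: 02:45-04:30, 04:50-05:20, 15:45-16:05, 16:25-21:10.
Only in the second: 07:25-07:55, 12:05-12:25.
Together these are the periods covered by exactly one.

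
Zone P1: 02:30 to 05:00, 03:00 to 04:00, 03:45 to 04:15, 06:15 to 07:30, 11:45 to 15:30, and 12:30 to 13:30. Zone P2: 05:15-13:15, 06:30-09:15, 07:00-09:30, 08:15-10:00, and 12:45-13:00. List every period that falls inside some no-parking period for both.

First set merges to 02:30-05:00, 06:15-07:30, 11:45-15:30.
Second set merges to 05:15-13:15.
02:30-05:00 falls entirely outside B.
06:15-07:30 overlaps B on 06:15-07:30.
11:45-15:30 overlaps B on 11:45-13:15.

06:15-07:30, 11:45-13:15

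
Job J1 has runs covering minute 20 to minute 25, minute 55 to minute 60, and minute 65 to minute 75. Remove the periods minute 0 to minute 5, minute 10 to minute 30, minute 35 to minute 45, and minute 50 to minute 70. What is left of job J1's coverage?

minute 70 to minute 75

minute 20 to minute 25 lies entirely inside B → drops out.
minute 55 to minute 60 lies entirely inside B → drops out.
minute 65 to minute 75 with B removed leaves minute 70 to minute 75.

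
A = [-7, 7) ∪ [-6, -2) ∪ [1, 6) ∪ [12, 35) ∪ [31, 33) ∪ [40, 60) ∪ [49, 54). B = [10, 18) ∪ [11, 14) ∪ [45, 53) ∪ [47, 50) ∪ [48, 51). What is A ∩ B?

[12, 18) ∪ [45, 53)

A, merged: [-7, 7), [12, 35), [40, 60).
B, merged: [10, 18), [45, 53).
[-7, 7) falls entirely outside B.
[12, 35) overlaps B on [12, 18).
[40, 60) overlaps B on [45, 53).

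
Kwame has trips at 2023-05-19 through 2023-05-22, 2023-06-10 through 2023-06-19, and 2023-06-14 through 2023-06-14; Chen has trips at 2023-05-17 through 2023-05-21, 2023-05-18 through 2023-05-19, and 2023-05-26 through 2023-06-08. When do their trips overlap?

Merge the first list: 2023-05-19 through 2023-05-22, 2023-06-10 through 2023-06-19.
Merge the second list: 2023-05-17 through 2023-05-21, 2023-05-26 through 2023-06-08.
2023-05-19 through 2023-05-22 meets the second set on 2023-05-19 through 2023-05-21.
2023-06-10 through 2023-06-19: no overlap with the second set.

2023-05-19 through 2023-05-21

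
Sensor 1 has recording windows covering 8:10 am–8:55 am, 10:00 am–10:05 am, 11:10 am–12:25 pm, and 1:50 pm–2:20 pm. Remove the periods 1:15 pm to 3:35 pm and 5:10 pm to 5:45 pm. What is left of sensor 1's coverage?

8:10 am–8:55 am: no B overlap → unchanged.
10:00 am–10:05 am: no B overlap → unchanged.
11:10 am–12:25 pm: no B overlap → unchanged.
1:50 pm–2:20 pm: fully covered by B → removed.

8:10 am–8:55 am, 10:00 am–10:05 am, 11:10 am–12:25 pm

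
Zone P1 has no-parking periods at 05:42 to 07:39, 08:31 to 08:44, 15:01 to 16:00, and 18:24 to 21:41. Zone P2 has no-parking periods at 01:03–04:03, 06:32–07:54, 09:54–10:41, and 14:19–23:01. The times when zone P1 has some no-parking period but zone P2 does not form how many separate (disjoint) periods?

A \ B = 05:42-06:32, 08:31-08:44.
That is 2 disjoint pieces.

2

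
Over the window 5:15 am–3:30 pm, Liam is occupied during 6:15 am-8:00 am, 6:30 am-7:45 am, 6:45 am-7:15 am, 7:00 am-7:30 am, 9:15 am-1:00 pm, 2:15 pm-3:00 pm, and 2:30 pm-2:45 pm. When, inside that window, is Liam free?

After merging, the occupied span is 6:15 am-8:00 am, 9:15 am-1:00 pm, 2:15 pm-3:00 pm.
Gaps within 5:15 am-3:30 pm: 5:15 am-6:15 am, 8:00 am-9:15 am, 1:00 pm-2:15 pm, 3:00 pm-3:30 pm.

5:15 am-6:15 am, 8:00 am-9:15 am, 1:00 pm-2:15 pm, 3:00 pm-3:30 pm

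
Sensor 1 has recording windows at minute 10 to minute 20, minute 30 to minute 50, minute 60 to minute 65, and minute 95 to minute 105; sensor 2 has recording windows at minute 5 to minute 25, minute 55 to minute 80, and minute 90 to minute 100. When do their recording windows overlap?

minute 10 to minute 20, minute 60 to minute 65, minute 95 to minute 100

minute 10 to minute 20 ∩ B → minute 10 to minute 20.
minute 30 to minute 50 meets no B interval.
minute 60 to minute 65 ∩ B → minute 60 to minute 65.
minute 95 to minute 105 ∩ B → minute 95 to minute 100.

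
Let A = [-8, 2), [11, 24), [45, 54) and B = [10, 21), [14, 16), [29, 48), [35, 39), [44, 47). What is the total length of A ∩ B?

Second set merges to [10, 21), [29, 48).
A ∩ B = [11, 21), [45, 48).
Total: 10 + 3 = 13.

13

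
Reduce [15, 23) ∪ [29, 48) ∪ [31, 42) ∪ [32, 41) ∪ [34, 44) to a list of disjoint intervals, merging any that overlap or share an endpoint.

[29, 48) is disjoint → start new block.
[31, 42) overlaps/touches [29, 48) → extend to [29, 48).
[32, 41) overlaps/touches [29, 48) → extend to [29, 48).
[34, 44) overlaps/touches [29, 48) → extend to [29, 48).

[15, 23) ∪ [29, 48)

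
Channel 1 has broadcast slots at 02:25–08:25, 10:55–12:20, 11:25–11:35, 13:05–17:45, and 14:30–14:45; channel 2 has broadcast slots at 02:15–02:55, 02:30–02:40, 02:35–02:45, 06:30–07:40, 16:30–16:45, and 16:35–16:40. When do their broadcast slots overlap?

02:25–02:55, 06:30–07:40, 16:30–16:45

A, merged: 02:25–08:25, 10:55–12:20, 13:05–17:45.
B, merged: 02:15–02:55, 06:30–07:40, 16:30–16:45.
02:25–08:25 meets the second set on 02:25–02:55, 06:30–07:40.
10:55–12:20: no overlap with the second set.
13:05–17:45 meets the second set on 16:30–16:45.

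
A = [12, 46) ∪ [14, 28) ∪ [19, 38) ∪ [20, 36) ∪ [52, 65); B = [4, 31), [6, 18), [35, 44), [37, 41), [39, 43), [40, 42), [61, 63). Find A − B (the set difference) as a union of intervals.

A, merged: [12, 46), [52, 65).
B, merged: [4, 31), [35, 44), [61, 63).
[12, 46) \ B = [31, 35), [44, 46).
[52, 65) \ B = [52, 61), [63, 65).

[31, 35) ∪ [44, 46) ∪ [52, 61) ∪ [63, 65)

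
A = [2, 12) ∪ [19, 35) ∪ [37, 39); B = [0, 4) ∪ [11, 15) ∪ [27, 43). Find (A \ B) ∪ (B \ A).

[0, 2) ∪ [4, 11) ∪ [12, 15) ∪ [19, 27) ∪ [35, 37) ∪ [39, 43)

A but not B: [4, 11), [19, 27).
B but not A: [0, 2), [12, 15), [35, 37), [39, 43).
Combining gives A △ B.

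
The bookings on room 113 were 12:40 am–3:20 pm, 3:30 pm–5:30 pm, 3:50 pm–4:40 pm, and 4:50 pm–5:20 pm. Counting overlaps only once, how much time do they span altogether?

16 h 40 min

Merged: 12:40 am–3:20 pm, 3:30 pm–5:30 pm.
Lengths: 14 h 40 min + 2 h = 16 h 40 min.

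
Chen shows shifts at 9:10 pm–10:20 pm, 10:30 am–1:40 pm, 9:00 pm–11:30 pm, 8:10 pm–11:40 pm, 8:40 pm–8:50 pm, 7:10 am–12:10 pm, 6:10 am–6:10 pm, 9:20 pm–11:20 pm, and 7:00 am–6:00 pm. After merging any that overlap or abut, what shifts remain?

Sort by start: 6:10 am–6:10 pm, 7:00 am–6:00 pm, 7:10 am–12:10 pm, 10:30 am–1:40 pm, 8:10 pm–11:40 pm, 8:40 pm–8:50 pm, 9:00 pm–11:30 pm, 9:10 pm–10:20 pm, 9:20 pm–11:20 pm.
7:00 am–6:00 pm overlaps/touches 6:10 am–6:10 pm → extend to 6:10 am–6:10 pm.
7:10 am–12:10 pm overlaps/touches 6:10 am–6:10 pm → extend to 6:10 am–6:10 pm.
10:30 am–1:40 pm overlaps/touches 6:10 am–6:10 pm → extend to 6:10 am–6:10 pm.
8:10 pm–11:40 pm is disjoint → start new block.
8:40 pm–8:50 pm overlaps/touches 8:10 pm–11:40 pm → extend to 8:10 pm–11:40 pm.
9:00 pm–11:30 pm overlaps/touches 8:10 pm–11:40 pm → extend to 8:10 pm–11:40 pm.
9:10 pm–10:20 pm overlaps/touches 8:10 pm–11:40 pm → extend to 8:10 pm–11:40 pm.
9:20 pm–11:20 pm overlaps/touches 8:10 pm–11:40 pm → extend to 8:10 pm–11:40 pm.

6:10 am–6:10 pm, 8:10 pm–11:40 pm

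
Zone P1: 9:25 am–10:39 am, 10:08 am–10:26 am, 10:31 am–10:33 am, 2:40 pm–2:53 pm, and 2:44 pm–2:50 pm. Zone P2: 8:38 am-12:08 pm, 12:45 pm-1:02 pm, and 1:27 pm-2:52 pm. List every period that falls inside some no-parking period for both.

A, merged: 9:25 am-10:39 am, 2:40 pm-2:53 pm.
9:25 am-10:39 am meets the second set on 9:25 am-10:39 am.
2:40 pm-2:53 pm meets the second set on 2:40 pm-2:52 pm.

9:25 am-10:39 am, 2:40 pm-2:52 pm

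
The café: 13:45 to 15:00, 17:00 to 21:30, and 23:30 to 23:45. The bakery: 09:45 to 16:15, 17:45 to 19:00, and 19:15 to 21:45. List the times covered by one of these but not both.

09:45-13:45, 15:00-16:15, 17:00-17:45, 19:00-19:15, 21:30-21:45, 23:30-23:45

Only in the first: 17:00-17:45, 19:00-19:15, 23:30-23:45.
Only in the second: 09:45-13:45, 15:00-16:15, 21:30-21:45.
Together these are the periods covered by exactly one.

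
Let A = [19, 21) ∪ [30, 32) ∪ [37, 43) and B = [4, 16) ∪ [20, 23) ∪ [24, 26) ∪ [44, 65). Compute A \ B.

[19, 21) with B removed leaves [19, 20).
[30, 32) is untouched.
[37, 43) is untouched.

[19, 20) ∪ [30, 32) ∪ [37, 43)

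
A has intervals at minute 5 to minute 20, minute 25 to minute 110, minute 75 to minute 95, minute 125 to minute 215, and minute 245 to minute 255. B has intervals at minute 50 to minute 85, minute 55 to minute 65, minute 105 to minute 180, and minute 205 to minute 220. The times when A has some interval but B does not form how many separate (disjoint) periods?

5

Merge the first list: minute 5 to minute 20, minute 25 to minute 110, minute 125 to minute 215, minute 245 to minute 255.
Merge the second list: minute 50 to minute 85, minute 105 to minute 180, minute 205 to minute 220.
A \ B = minute 5 to minute 20, minute 25 to minute 50, minute 85 to minute 105, minute 180 to minute 205, minute 245 to minute 255.
That is 5 disjoint pieces.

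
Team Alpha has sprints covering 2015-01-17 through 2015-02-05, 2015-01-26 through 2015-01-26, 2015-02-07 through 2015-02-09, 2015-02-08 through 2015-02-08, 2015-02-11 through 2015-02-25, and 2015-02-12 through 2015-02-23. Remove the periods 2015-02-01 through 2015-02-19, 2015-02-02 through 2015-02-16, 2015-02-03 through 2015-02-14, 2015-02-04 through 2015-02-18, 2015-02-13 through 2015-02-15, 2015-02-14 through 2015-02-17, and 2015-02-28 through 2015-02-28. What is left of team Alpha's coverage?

2015-01-17 through 2015-01-31, 2015-02-20 through 2015-02-25

First set merges to 2015-01-17 through 2015-02-05, 2015-02-07 through 2015-02-09, 2015-02-11 through 2015-02-25.
Second set merges to 2015-02-01 through 2015-02-19, 2015-02-28 through 2015-02-28.
2015-01-17 through 2015-02-05 minus B → 2015-01-17 through 2015-01-31.
2015-02-07 through 2015-02-09: fully covered by B → removed.
2015-02-11 through 2015-02-25 minus B → 2015-02-20 through 2015-02-25.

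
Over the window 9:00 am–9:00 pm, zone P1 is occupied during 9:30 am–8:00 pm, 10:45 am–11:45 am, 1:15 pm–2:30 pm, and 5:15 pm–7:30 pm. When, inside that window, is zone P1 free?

Covered (merged): 9:30 am–8:00 pm.
Complement within 9:00 am–9:00 pm: 9:00 am–9:30 am, 8:00 pm–9:00 pm.

9:00 am–9:30 am, 8:00 pm–9:00 pm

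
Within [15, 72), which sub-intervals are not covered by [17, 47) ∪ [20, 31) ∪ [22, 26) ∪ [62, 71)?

The merged coverage is [17, 47), [62, 71).
Complement within [15, 72): [15, 17), [47, 62), [71, 72).

[15, 17) ∪ [47, 62) ∪ [71, 72)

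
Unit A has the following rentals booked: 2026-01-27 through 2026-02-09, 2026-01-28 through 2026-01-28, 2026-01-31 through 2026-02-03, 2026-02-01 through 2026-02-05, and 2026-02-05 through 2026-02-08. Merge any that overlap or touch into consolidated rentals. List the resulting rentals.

2026-01-28 through 2026-01-28 overlaps/touches 2026-01-27 through 2026-02-09 → extend to 2026-01-27 through 2026-02-09.
2026-01-31 through 2026-02-03 overlaps/touches 2026-01-27 through 2026-02-09 → extend to 2026-01-27 through 2026-02-09.
2026-02-01 through 2026-02-05 overlaps/touches 2026-01-27 through 2026-02-09 → extend to 2026-01-27 through 2026-02-09.
2026-02-05 through 2026-02-08 overlaps/touches 2026-01-27 through 2026-02-09 → extend to 2026-01-27 through 2026-02-09.

2026-01-27 through 2026-02-09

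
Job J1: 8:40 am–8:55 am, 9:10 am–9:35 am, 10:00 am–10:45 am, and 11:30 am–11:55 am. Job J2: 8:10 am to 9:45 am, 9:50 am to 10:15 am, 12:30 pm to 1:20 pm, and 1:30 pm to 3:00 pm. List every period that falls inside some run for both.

8:40 am–8:55 am meets the second set on 8:40 am–8:55 am.
9:10 am–9:35 am meets the second set on 9:10 am–9:35 am.
10:00 am–10:45 am meets the second set on 10:00 am–10:15 am.
11:30 am–11:55 am: no overlap with the second set.

8:40 am–8:55 am, 9:10 am–9:35 am, 10:00 am–10:15 am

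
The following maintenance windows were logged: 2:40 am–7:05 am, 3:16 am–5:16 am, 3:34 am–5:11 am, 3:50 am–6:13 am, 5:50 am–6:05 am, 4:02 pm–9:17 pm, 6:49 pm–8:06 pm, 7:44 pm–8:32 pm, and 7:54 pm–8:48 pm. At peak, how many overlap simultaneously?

Sweep endpoints in order; track running count of active intervals.
Peak of 4 reached at 3:50 am.

4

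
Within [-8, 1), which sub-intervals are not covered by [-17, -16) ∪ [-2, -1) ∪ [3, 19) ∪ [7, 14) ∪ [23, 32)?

[-8, -2) ∪ [-1, 1)

The merged coverage is [-17, -16), [-2, -1), [3, 19), [23, 32).
Complement within [-8, 1): [-8, -2), [-1, 1).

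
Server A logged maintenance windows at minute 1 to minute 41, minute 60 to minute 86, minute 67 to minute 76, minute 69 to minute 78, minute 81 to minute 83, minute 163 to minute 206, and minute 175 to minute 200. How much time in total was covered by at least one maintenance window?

Merged: minute 1 to minute 41, minute 60 to minute 86, minute 163 to minute 206.
Lengths: 40 minutes + 26 minutes + 43 minutes = 109 minutes.

109 minutes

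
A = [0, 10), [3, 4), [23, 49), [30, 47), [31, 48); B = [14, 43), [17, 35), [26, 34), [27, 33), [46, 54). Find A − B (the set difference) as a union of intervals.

[0, 10) ∪ [43, 46)

First set merges to [0, 10), [23, 49).
Second set merges to [14, 43), [46, 54).
[0, 10): nothing removed.
[23, 49) \ B = [43, 46).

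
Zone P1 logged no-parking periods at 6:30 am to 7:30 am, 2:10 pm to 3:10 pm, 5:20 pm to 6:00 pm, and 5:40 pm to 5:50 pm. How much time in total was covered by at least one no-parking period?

2 h 40 min

Merged: 6:30 am–7:30 am, 2:10 pm–3:10 pm, 5:20 pm–6:00 pm.
Lengths: 1 h + 1 h + 40 min = 2 h 40 min.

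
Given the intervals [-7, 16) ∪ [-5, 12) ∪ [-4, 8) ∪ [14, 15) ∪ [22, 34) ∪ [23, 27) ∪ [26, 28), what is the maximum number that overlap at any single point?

Walk the sorted start/end points keeping a running depth.
The depth first hits 3 at -4.

3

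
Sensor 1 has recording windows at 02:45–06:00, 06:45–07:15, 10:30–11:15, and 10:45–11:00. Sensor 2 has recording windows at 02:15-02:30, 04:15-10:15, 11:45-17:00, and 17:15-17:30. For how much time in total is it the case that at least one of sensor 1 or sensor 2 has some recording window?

Merge the first list: 02:45–06:00, 06:45–07:15, 10:30–11:15.
A ∪ B = 02:15–02:30, 02:45–10:15, 10:30–11:15, 11:45–17:00, 17:15–17:30.
Total: 15 min + 7 h 30 min + 45 min + 5 h 15 min + 15 min = 14 h.

14 h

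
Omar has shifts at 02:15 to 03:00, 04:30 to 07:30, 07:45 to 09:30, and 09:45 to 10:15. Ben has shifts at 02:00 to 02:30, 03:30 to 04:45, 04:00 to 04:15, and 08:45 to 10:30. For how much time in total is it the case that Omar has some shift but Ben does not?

Merge the second list: 02:00-02:30, 03:30-04:45, 08:45-10:30.
A \ B = 02:30-03:00, 04:45-07:30, 07:45-08:45.
Total: 30 min + 2 h 45 min + 1 h = 4 h 15 min.

4 h 15 min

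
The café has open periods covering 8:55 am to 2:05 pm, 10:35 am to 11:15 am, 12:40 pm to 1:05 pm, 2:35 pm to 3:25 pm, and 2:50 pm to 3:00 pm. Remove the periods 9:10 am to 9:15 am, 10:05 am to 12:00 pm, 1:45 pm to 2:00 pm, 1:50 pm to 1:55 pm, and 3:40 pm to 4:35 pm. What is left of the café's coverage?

8:55 am–9:10 am, 9:15 am–10:05 am, 12:00 pm–1:45 pm, 2:00 pm–2:05 pm, 2:35 pm–3:25 pm

First set merges to 8:55 am–2:05 pm, 2:35 pm–3:25 pm.
Second set merges to 9:10 am–9:15 am, 10:05 am–12:00 pm, 1:45 pm–2:00 pm, 3:40 pm–4:35 pm.
8:55 am–2:05 pm \ B = 8:55 am–9:10 am, 9:15 am–10:05 am, 12:00 pm–1:45 pm, 2:00 pm–2:05 pm.
2:35 pm–3:25 pm: nothing removed.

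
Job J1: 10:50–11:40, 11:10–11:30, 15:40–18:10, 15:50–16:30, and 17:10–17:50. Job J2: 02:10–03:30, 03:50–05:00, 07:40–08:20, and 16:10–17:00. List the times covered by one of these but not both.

02:10–03:30, 03:50–05:00, 07:40–08:20, 10:50–11:40, 15:40–16:10, 17:00–18:10

First set merges to 10:50–11:40, 15:40–18:10.
A but not B: 10:50–11:40, 15:40–16:10, 17:00–18:10.
B but not A: 02:10–03:30, 03:50–05:00, 07:40–08:20.
Combining gives A △ B.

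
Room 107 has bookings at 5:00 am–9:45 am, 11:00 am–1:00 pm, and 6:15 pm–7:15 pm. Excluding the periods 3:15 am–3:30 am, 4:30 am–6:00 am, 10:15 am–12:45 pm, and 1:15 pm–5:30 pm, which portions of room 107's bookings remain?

6:00 am-9:45 am, 12:45 pm-1:00 pm, 6:15 pm-7:15 pm

5:00 am-9:45 am with B removed leaves 6:00 am-9:45 am.
11:00 am-1:00 pm with B removed leaves 12:45 pm-1:00 pm.
6:15 pm-7:15 pm is untouched.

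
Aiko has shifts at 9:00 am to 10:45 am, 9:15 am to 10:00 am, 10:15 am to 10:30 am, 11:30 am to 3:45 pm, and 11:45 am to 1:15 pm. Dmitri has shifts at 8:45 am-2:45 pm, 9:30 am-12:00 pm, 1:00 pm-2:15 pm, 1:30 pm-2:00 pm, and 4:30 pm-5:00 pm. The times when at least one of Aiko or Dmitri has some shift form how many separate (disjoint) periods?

2

A, merged: 9:00 am–10:45 am, 11:30 am–3:45 pm.
B, merged: 8:45 am–2:45 pm, 4:30 pm–5:00 pm.
A ∪ B = 8:45 am–3:45 pm, 4:30 pm–5:00 pm.
That is 2 disjoint pieces.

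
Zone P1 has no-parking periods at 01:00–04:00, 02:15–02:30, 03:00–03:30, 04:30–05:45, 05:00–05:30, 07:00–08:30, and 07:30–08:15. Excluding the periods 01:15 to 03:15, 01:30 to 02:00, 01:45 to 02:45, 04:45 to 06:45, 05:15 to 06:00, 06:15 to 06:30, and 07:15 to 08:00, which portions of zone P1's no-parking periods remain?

01:00–01:15, 03:15–04:00, 04:30–04:45, 07:00–07:15, 08:00–08:30

A, merged: 01:00–04:00, 04:30–05:45, 07:00–08:30.
B, merged: 01:15–03:15, 04:45–06:45, 07:15–08:00.
01:00–04:00 minus B → 01:00–01:15, 03:15–04:00.
04:30–05:45 minus B → 04:30–04:45.
07:00–08:30 minus B → 07:00–07:15, 08:00–08:30.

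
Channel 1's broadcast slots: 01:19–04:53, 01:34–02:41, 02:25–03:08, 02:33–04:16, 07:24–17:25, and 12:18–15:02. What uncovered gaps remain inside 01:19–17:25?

After merging, the occupied span is 01:19-04:53, 07:24-17:25.
Uncovered inside 01:19-17:25: 04:53-07:24.

04:53-07:24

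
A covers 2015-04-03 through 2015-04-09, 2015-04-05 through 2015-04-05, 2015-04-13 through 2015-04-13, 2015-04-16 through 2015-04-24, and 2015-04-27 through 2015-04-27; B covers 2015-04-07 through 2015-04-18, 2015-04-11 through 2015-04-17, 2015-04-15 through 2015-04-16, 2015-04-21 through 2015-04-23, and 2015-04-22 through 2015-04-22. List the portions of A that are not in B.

A, merged: 2015-04-03 through 2015-04-09, 2015-04-13 through 2015-04-13, 2015-04-16 through 2015-04-24, 2015-04-27 through 2015-04-27.
B, merged: 2015-04-07 through 2015-04-18, 2015-04-21 through 2015-04-23.
2015-04-03 through 2015-04-09 minus B → 2015-04-03 through 2015-04-06.
2015-04-13 through 2015-04-13: fully covered by B → removed.
2015-04-16 through 2015-04-24 minus B → 2015-04-19 through 2015-04-20, 2015-04-24 through 2015-04-24.
2015-04-27 through 2015-04-27: no B overlap → unchanged.

2015-04-03 through 2015-04-06, 2015-04-19 through 2015-04-20, 2015-04-24 through 2015-04-24, 2015-04-27 through 2015-04-27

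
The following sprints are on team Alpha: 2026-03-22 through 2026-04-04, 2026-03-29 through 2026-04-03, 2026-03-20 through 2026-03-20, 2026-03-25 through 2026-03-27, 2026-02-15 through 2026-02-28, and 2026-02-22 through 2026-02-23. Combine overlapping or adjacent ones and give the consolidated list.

Sort by start: 2026-02-15 through 2026-02-28, 2026-02-22 through 2026-02-23, 2026-03-20 through 2026-03-20, 2026-03-22 through 2026-04-04, 2026-03-25 through 2026-03-27, 2026-03-29 through 2026-04-03.
2026-02-22 through 2026-02-23 overlaps/touches 2026-02-15 through 2026-02-28 → extend to 2026-02-15 through 2026-02-28.
2026-03-20 through 2026-03-20 is disjoint → start new block.
2026-03-22 through 2026-04-04 is disjoint → start new block.
2026-03-25 through 2026-03-27 overlaps/touches 2026-03-22 through 2026-04-04 → extend to 2026-03-22 through 2026-04-04.
2026-03-29 through 2026-04-03 overlaps/touches 2026-03-22 through 2026-04-04 → extend to 2026-03-22 through 2026-04-04.

2026-02-15 through 2026-02-28, 2026-03-20 through 2026-03-20, 2026-03-22 through 2026-04-04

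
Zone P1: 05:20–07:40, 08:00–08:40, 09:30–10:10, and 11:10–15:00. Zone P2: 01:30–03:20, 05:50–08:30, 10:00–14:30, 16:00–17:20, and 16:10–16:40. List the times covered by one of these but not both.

01:30-03:20, 05:20-05:50, 07:40-08:00, 08:30-08:40, 09:30-10:00, 10:10-11:10, 14:30-15:00, 16:00-17:20

Merge the second list: 01:30-03:20, 05:50-08:30, 10:00-14:30, 16:00-17:20.
A but not B: 05:20-05:50, 08:30-08:40, 09:30-10:00, 14:30-15:00.
B but not A: 01:30-03:20, 07:40-08:00, 10:10-11:10, 16:00-17:20.
Combining gives A △ B.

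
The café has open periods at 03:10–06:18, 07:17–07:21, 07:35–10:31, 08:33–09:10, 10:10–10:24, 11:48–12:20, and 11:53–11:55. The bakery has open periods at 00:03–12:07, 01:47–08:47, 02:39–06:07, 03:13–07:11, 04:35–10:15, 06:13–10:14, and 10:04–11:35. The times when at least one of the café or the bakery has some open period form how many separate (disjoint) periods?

First set merges to 03:10-06:18, 07:17-07:21, 07:35-10:31, 11:48-12:20.
Second set merges to 00:03-12:07.
A ∪ B = 00:03-12:20.
That is 1 disjoint piece.

1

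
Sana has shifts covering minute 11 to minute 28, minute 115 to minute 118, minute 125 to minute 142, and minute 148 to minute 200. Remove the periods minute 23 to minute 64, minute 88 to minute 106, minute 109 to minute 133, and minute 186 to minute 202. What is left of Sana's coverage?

minute 11 to minute 23, minute 133 to minute 142, minute 148 to minute 186

minute 11 to minute 28 \ B = minute 11 to minute 23.
minute 115 to minute 118: entirely removed.
minute 125 to minute 142 \ B = minute 133 to minute 142.
minute 148 to minute 200 \ B = minute 148 to minute 186.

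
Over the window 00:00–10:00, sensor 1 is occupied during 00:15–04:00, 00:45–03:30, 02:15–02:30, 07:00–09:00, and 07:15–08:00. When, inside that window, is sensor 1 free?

00:00–00:15, 04:00–07:00, 09:00–10:00

Covered (merged): 00:15–04:00, 07:00–09:00.
Uncovered inside 00:00–10:00: 00:00–00:15, 04:00–07:00, 09:00–10:00.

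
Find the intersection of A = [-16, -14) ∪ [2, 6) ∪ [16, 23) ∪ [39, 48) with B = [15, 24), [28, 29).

[-16, -14) meets no B interval.
[2, 6) meets no B interval.
[16, 23) ∩ B → [16, 23).
[39, 48) meets no B interval.

[16, 23)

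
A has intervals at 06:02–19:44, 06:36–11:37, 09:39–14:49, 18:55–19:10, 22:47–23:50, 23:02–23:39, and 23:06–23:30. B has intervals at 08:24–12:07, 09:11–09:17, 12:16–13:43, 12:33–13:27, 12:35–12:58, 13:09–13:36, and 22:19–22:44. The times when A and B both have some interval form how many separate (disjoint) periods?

First set merges to 06:02-19:44, 22:47-23:50.
Second set merges to 08:24-12:07, 12:16-13:43, 22:19-22:44.
A ∩ B = 08:24-12:07, 12:16-13:43.
That is 2 disjoint pieces.

2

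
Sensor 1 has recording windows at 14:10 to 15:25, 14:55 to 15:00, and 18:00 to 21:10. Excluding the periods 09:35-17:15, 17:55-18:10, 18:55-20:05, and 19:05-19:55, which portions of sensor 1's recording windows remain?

18:10–18:55, 20:05–21:10

Merge the first list: 14:10–15:25, 18:00–21:10.
Merge the second list: 09:35–17:15, 17:55–18:10, 18:55–20:05.
14:10–15:25: entirely removed.
18:00–21:10 \ B = 18:10–18:55, 20:05–21:10.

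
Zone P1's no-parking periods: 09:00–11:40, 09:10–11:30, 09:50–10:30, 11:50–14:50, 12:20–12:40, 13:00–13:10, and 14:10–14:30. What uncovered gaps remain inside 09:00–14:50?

The merged coverage is 09:00-11:40, 11:50-14:50.
Uncovered inside 09:00-14:50: 11:40-11:50.

11:40-11:50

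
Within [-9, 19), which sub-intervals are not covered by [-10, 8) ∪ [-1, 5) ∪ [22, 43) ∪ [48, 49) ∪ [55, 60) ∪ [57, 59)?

Covered (merged): [-10, 8), [22, 43), [48, 49), [55, 60).
Uncovered inside [-9, 19): [8, 19).

[8, 19)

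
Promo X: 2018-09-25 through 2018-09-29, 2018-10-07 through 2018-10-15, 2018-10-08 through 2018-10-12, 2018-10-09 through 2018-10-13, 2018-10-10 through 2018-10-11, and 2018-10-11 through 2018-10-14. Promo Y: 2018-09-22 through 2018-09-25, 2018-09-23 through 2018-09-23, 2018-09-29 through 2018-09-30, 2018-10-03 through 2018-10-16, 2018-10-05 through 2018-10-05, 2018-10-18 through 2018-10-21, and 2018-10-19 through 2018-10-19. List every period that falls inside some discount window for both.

Merge the first list: 2018-09-25 through 2018-09-29, 2018-10-07 through 2018-10-15.
Merge the second list: 2018-09-22 through 2018-09-25, 2018-09-29 through 2018-09-30, 2018-10-03 through 2018-10-16, 2018-10-18 through 2018-10-21.
2018-09-25 through 2018-09-29 ∩ B → 2018-09-25 through 2018-09-25, 2018-09-29 through 2018-09-29.
2018-10-07 through 2018-10-15 ∩ B → 2018-10-07 through 2018-10-15.

2018-09-25 through 2018-09-25, 2018-09-29 through 2018-09-29, 2018-10-07 through 2018-10-15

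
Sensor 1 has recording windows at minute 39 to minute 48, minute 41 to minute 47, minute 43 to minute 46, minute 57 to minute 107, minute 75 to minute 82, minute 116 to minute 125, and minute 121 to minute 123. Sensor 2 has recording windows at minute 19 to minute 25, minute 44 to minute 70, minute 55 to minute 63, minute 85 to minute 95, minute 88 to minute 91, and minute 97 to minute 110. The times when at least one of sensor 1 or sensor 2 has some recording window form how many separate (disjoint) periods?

Merge the first list: minute 39 to minute 48, minute 57 to minute 107, minute 116 to minute 125.
Merge the second list: minute 19 to minute 25, minute 44 to minute 70, minute 85 to minute 95, minute 97 to minute 110.
A ∪ B = minute 19 to minute 25, minute 39 to minute 110, minute 116 to minute 125.
That is 3 disjoint pieces.

3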